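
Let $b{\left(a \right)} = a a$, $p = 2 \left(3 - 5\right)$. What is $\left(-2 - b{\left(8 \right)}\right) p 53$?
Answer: $13992$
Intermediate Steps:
$p = -4$ ($p = 2 \left(-2\right) = -4$)
$b{\left(a \right)} = a^{2}$
$\left(-2 - b{\left(8 \right)}\right) p 53 = \left(-2 - 8^{2}\right) \left(-4\right) 53 = \left(-2 - 64\right) \left(-4\right) 53 = \left(-66\right) \left(-4\right) 53 = 264 \cdot 53 = 13992$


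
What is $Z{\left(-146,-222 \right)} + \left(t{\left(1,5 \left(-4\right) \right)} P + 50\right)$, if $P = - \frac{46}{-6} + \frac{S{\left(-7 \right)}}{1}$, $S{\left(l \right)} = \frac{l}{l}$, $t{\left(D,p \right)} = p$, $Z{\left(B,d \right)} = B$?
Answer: $- \frac{808}{3} \approx -269.33$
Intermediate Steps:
$S{\left(l \right)} = 1$
$P = \frac{26}{3}$ ($P = - \frac{46}{-6} + 1 \cdot 1^{-1} = \left(-46\right) \left(- \frac{1}{6}\right) + 1 \cdot 1 = \frac{23}{3} + 1 = \frac{26}{3} \approx 8.6667$)
$Z{\left(-146,-222 \right)} + \left(t{\left(1,5 \left(-4\right) \right)} P + 50\right) = -146 + \left(5 \left(-4\right) \frac{26}{3} + 50\right) = -146 + \left(\left(-20\right) \frac{26}{3} + 50\right) = -146 + \left(- \frac{520}{3} + 50\right) = -146 - \frac{370}{3} = - \frac{808}{3}$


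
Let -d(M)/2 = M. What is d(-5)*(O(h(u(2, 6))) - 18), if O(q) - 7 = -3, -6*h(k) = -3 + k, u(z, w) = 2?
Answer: -140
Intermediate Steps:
d(M) = -2*M
h(k) = 1/2 - k/6 (h(k) = -(-3 + k)/6 = 1/2 - k/6)
O(q) = 4 (O(q) = 7 - 3 = 4)
d(-5)*(O(h(u(2, 6))) - 18) = (-2*(-5))*(4 - 18) = 10*(-14) = -140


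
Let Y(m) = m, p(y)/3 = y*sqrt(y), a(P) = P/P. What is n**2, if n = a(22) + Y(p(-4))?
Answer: (1 - 24*I)**2 ≈ -575.0 - 48.0*I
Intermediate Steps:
a(P) = 1
p(y) = 3*y**(3/2) (p(y) = 3*(y*sqrt(y)) = 3*y**(3/2))
n = 1 - 24*I (n = 1 + 3*(-4)**(3/2) = 1 + 3*(-8*I) = 1 - 24*I ≈ 1.0 - 24.0*I)
n**2 = (1 - 24*I)**2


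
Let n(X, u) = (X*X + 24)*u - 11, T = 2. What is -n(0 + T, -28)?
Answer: 795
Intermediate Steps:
n(X, u) = -11 + u*(24 + X²) (n(X, u) = (X² + 24)*u - 11 = (24 + X²)*u - 11 = u*(24 + X²) - 11 = -11 + u*(24 + X²))
-n(0 + T, -28) = -(-11 + 24*(-28) - 28*(0 + 2)²) = -(-11 - 672 - 28*2²) = -(-11 - 672 - 28*4) = -(-11 - 672 - 112) = -1*(-795) = 795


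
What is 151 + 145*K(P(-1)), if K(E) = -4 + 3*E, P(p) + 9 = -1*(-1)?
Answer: -3909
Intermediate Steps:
P(p) = -8 (P(p) = -9 - 1*(-1) = -9 + 1 = -8)
151 + 145*K(P(-1)) = 151 + 145*(-4 + 3*(-8)) = 151 + 145*(-4 - 24) = 151 + 145*(-28) = 151 - 4060 = -3909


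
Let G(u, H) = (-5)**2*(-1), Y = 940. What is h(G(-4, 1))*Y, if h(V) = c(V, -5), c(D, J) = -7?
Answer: -6580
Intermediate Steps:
G(u, H) = -25 (G(u, H) = 25*(-1) = -25)
h(V) = -7
h(G(-4, 1))*Y = -7*940 = -6580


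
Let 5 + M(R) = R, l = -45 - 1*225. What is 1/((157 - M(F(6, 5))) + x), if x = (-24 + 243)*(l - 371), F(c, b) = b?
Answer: -1/140222 ≈ -7.1316e-6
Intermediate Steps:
l = -270 (l = -45 - 225 = -270)
x = -140379 (x = (-24 + 243)*(-270 - 371) = 219*(-641) = -140379)
M(R) = -5 + R
1/((157 - M(F(6, 5))) + x) = 1/((157 - (-5 + 5)) - 140379) = 1/((157 - 1*0) - 140379) = 1/((157 + 0) - 140379) = 1/(157 - 140379) = 1/(-140222) = -1/140222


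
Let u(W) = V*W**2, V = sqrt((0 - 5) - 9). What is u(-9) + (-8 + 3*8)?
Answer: 16 + 81*I*sqrt(14) ≈ 16.0 + 303.07*I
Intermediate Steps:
V = I*sqrt(14) (V = sqrt(-5 - 9) = sqrt(-14) = I*sqrt(14) ≈ 3.7417*I)
u(W) = I*sqrt(14)*W**2 (u(W) = (I*sqrt(14))*W**2 = I*sqrt(14)*W**2)
u(-9) + (-8 + 3*8) = I*sqrt(14)*(-9)**2 + (-8 + 3*8) = I*sqrt(14)*81 + (-8 + 24) = 81*I*sqrt(14) + 16 = 16 + 81*I*sqrt(14)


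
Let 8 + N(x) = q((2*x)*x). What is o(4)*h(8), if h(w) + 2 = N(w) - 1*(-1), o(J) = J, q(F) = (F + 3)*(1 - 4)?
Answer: -1608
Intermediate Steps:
q(F) = -9 - 3*F (q(F) = (3 + F)*(-3) = -9 - 3*F)
N(x) = -17 - 6*x² (N(x) = -8 + (-9 - 3*2*x*x) = -8 + (-9 - 6*x²) = -17 - 6*x²)
h(w) = -18 - 6*w² (h(w) = -2 + ((-17 - 6*w²) - 1*(-1)) = -2 + ((-17 - 6*w²) + 1) = -2 + (-16 - 6*w²) = -18 - 6*w²)
o(4)*h(8) = 4*(-18 - 6*8²) = 4*(-18 - 6*64) = 4*(-18 - 384) = 4*(-402) = -1608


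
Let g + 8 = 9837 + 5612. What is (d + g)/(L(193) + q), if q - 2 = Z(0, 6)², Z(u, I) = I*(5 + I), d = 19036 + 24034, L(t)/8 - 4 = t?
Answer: 58511/5934 ≈ 9.8603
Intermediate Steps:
L(t) = 32 + 8*t
g = 15441 (g = -8 + (9837 + 5612) = -8 + 15449 = 15441)
d = 43070
q = 4358 (q = 2 + (6*(5 + 6))² = 2 + (6*11)² = 2 + 66² = 2 + 4356 = 4358)
(d + g)/(L(193) + q) = (43070 + 15441)/((32 + 8*193) + 4358) = 58511/((32 + 1544) + 4358) = 58511/(1576 + 4358) = 58511/5934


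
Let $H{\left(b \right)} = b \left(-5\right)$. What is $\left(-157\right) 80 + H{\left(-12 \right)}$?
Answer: $-12500$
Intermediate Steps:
$H{\left(b \right)} = - 5 b$
$\left(-157\right) 80 + H{\left(-12 \right)} = \left(-157\right) 80 - -60 = -12560 + 60 = -12500$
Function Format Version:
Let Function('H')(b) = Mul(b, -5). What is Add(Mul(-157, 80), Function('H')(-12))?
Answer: -12500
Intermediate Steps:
Function('H')(b) = Mul(-5, b)
Add(Mul(-157, 80), Function('H')(-12)) = Add(Mul(-157, 80), Mul(-5, -12)) = Add(-12560, 60) = -12500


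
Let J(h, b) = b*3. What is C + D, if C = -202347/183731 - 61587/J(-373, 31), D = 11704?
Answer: 62883929888/5695661 ≈ 11041.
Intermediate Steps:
J(h, b) = 3*b
C = -3778086456/5695661 (C = -202347/183731 - 61587/(3*31) = -202347*1/183731 - 61587/93 = -202347/183731 - 61587*1/93 = -202347/183731 - 20529/31 = -3778086456/5695661 ≈ -663.33)
C + D = -3778086456/5695661 + 11704 = 62883929888/5695661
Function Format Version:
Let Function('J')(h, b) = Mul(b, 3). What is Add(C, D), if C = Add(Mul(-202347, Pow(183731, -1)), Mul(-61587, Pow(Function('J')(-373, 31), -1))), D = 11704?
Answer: Rational(62883929888, 5695661) ≈ 11041.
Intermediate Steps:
Function('J')(h, b) = Mul(3, b)
C = Rational(-3778086456, 5695661) (C = Add(Mul(-202347, Pow(183731, -1)), Mul(-61587, Pow(Mul(3, 31), -1))) = Add(Mul(-202347, Rational(1, 183731)), Mul(-61587, Pow(93, -1))) = Add(Rational(-202347, 183731), Mul(-61587, Rational(1, 93))) = Add(Rational(-202347, 183731), Rational(-20529, 31)) = Rational(-3778086456, 5695661) ≈ -663.33)
Add(C, D) = Add(Rational(-3778086456, 5695661), 11704) = Rational(62883929888, 5695661)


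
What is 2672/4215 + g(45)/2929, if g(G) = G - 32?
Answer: 7881083/12345735 ≈ 0.63836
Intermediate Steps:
g(G) = -32 + G
2672/4215 + g(45)/2929 = 2672/4215 + (-32 + 45)/2929 = 2672*(1/4215) + 13*(1/2929) = 2672/4215 + 13/2929 = 7881083/12345735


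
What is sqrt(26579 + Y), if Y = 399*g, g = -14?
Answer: sqrt(20993) ≈ 144.89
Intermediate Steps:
Y = -5586 (Y = 399*(-14) = -5586)
sqrt(26579 + Y) = sqrt(26579 - 5586) = sqrt(20993)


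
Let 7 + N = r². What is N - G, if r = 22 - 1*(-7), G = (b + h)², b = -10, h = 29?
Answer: 473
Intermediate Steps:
G = 361 (G = (-10 + 29)² = 19² = 361)
r = 29 (r = 22 + 7 = 29)
N = 834 (N = -7 + 29² = -7 + 841 = 834)
N - G = 834 - 1*361 = 834 - 361 = 473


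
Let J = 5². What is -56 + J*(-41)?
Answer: -1081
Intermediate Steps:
J = 25
-56 + J*(-41) = -56 + 25*(-41) = -56 - 1025 = -1081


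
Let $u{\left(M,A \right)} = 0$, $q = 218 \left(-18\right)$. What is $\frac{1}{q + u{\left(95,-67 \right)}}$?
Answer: $- \frac{1}{3924} \approx -0.00025484$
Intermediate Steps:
$q = -3924$
$\frac{1}{q + u{\left(95,-67 \right)}} = \frac{1}{-3924 + 0} = \frac{1}{-3924} = - \frac{1}{3924}$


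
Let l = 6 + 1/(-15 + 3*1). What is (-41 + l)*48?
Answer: -1684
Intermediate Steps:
l = 71/12 (l = 6 + 1/(-15 + 3) = 6 + 1/(-12) = 6 - 1/12 = 71/12 ≈ 5.9167)
(-41 + l)*48 = (-41 + 71/12)*48 = -421/12*48 = -1684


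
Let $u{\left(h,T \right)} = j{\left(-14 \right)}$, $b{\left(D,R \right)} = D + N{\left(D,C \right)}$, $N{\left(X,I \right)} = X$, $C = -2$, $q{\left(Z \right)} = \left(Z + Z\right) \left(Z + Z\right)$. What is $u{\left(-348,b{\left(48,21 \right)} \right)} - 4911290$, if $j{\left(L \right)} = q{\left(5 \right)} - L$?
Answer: $-4911176$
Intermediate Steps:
$q{\left(Z \right)} = 4 Z^{2}$ ($q{\left(Z \right)} = 2 Z 2 Z = 4 Z^{2}$)
$j{\left(L \right)} = 100 - L$ ($j{\left(L \right)} = 4 \cdot 5^{2} - L = 4 \cdot 25 - L = 100 - L$)
$b{\left(D,R \right)} = 2 D$ ($b{\left(D,R \right)} = D + D = 2 D$)
$u{\left(h,T \right)} = 114$ ($u{\left(h,T \right)} = 100 - -14 = 100 + 14 = 114$)
$u{\left(-348,b{\left(48,21 \right)} \right)} - 4911290 = 114 - 4911290 = -4911176$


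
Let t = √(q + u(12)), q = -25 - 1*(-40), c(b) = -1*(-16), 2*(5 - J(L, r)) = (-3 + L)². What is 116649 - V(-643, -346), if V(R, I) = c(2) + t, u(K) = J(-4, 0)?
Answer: 116633 - 3*I*√2/2 ≈ 1.1663e+5 - 2.1213*I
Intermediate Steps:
J(L, r) = 5 - (-3 + L)²/2
u(K) = -39/2 (u(K) = 5 - (-3 - 4)²/2 = 5 - ½*(-7)² = 5 - ½*49 = 5 - 49/2 = -39/2)
c(b) = 16
q = 15 (q = -25 + 40 = 15)
t = 3*I*√2/2 (t = √(15 - 39/2) = √(-9/2) = 3*I*√2/2 ≈ 2.1213*I)
V(R, I) = 16 + 3*I*√2/2
116649 - V(-643, -346) = 116649 - (16 + 3*I*√2/2) = 116649 + (-16 - 3*I*√2/2) = 116633 - 3*I*√2/2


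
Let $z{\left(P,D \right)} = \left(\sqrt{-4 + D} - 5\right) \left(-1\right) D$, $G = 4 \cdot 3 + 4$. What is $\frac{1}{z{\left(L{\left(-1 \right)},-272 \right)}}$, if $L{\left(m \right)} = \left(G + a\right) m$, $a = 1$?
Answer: $- \frac{5}{81872} - \frac{i \sqrt{69}}{40936} \approx -6.1071 \cdot 10^{-5} - 0.00020292 i$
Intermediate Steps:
$G = 16$ ($G = 12 + 4 = 16$)
$L{\left(m \right)} = 17 m$ ($L{\left(m \right)} = \left(16 + 1\right) m = 17 m$)
$z{\left(P,D \right)} = D \left(5 - \sqrt{-4 + D}\right)$ ($z{\left(P,D \right)} = \left(-5 + \sqrt{-4 + D}\right) \left(-1\right) D = \left(5 - \sqrt{-4 + D}\right) D = D \left(5 - \sqrt{-4 + D}\right)$)
$\frac{1}{z{\left(L{\left(-1 \right)},-272 \right)}} = \frac{1}{\left(-272\right) \left(5 - \sqrt{-4 - 272}\right)} = \frac{1}{\left(-272\right) \left(5 - \sqrt{-276}\right)} = \frac{1}{\left(-272\right) \left(5 - 2 i \sqrt{69}\right)} = \frac{1}{-1360 + 544 i \sqrt{69}}$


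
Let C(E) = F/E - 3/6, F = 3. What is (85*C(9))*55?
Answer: -4675/6 ≈ -779.17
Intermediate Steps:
C(E) = -½ + 3/E (C(E) = 3/E - 3/6 = 3/E - 3*⅙ = 3/E - ½ = -½ + 3/E)
(85*C(9))*55 = (85*((½)*(6 - 1*9)/9))*55 = (85*((½)*(⅑)*(6 - 9)))*55 = (85*((½)*(⅑)*(-3)))*55 = (85*(-⅙))*55 = -85/6*55 = -4675/6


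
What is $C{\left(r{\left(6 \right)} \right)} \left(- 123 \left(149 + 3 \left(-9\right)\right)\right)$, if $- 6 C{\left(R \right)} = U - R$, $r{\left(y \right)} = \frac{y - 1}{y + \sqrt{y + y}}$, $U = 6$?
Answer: $\frac{47519}{4} + \frac{12505 \sqrt{3}}{12} \approx 13685.0$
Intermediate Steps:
$r{\left(y \right)} = \frac{-1 + y}{y + \sqrt{2} \sqrt{y}}$ ($r{\left(y \right)} = \frac{-1 + y}{y + \sqrt{2 y}} = \frac{-1 + y}{y + \sqrt{2} \sqrt{y}}$)
$C{\left(R \right)} = -1 + \frac{R}{6}$ ($C{\left(R \right)} = - \frac{6 - R}{6} = -1 + \frac{R}{6}$)
$C{\left(r{\left(6 \right)} \right)} \left(- 123 \left(149 + 3 \left(-9\right)\right)\right) = \left(-1 + \frac{\frac{1}{6 + \sqrt{2} \sqrt{6}} \left(-1 + 6\right)}{6}\right) \left(- 123 \left(149 + 3 \left(-9\right)\right)\right) = \left(-1 + \frac{\frac{1}{6 + 2 \sqrt{3}} \cdot 5}{6}\right) \left(- 123 \left(149 - 27\right)\right) = \left(-1 + \frac{5 \frac{1}{6 + 2 \sqrt{3}}}{6}\right) \left(\left(-123\right) 122\right) = \left(-1 + \frac{5}{6 \left(6 + 2 \sqrt{3}\right)}\right) \left(-15006\right) = 15006 - \frac{12505}{6 + 2 \sqrt{3}}$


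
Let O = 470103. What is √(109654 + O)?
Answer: √579757 ≈ 761.42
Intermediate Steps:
√(109654 + O) = √(109654 + 470103) = √579757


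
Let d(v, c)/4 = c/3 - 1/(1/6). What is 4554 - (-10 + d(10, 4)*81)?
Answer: 6076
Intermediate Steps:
d(v, c) = -24 + 4*c/3 (d(v, c) = 4*(c/3 - 1/(1/6)) = 4*(c*(⅓) - 1/⅙) = 4*(c/3 - 1*6) = 4*(c/3 - 6) = 4*(-6 + c/3) = -24 + 4*c/3)
4554 - (-10 + d(10, 4)*81) = 4554 - (-10 + (-24 + (4/3)*4)*81) = 4554 - (-10 + (-24 + 16/3)*81) = 4554 - (-10 - 56/3*81) = 4554 - (-10 - 1512) = 4554 - 1*(-1522) = 4554 + 1522 = 6076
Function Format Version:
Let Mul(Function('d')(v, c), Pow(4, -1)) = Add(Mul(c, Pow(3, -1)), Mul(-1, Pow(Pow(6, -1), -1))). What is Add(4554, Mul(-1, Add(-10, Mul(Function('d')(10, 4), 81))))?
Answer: 6076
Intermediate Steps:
Function('d')(v, c) = Add(-24, Mul(Rational(4, 3), c)) (Function('d')(v, c) = Mul(4, Add(Mul(c, Pow(3, -1)), Mul(-1, Pow(Pow(6, -1), -1)))) = Mul(4, Add(Mul(c, Rational(1, 3)), Mul(-1, Pow(Rational(1, 6), -1)))) = Mul(4, Add(Mul(Rational(1, 3), c), Mul(-1, 6))) = Mul(4, Add(Mul(Rational(1, 3), c), -6)) = Mul(4, Add(-6, Mul(Rational(1, 3), c))) = Add(-24, Mul(Rational(4, 3), c)))
Add(4554, Mul(-1, Add(-10, Mul(Function('d')(10, 4), 81)))) = Add(4554, Mul(-1, Add(-10, Mul(Add(-24, Mul(Rational(4, 3), 4)), 81)))) = Add(4554, Mul(-1, Add(-10, Mul(Add(-24, Rational(16, 3)), 81)))) = Add(4554, Mul(-1, Add(-10, Mul(Rational(-56, 3), 81)))) = Add(4554, Mul(-1, Add(-10, -1512))) = Add(4554, Mul(-1, -1522)) = Add(4554, 1522) = 6076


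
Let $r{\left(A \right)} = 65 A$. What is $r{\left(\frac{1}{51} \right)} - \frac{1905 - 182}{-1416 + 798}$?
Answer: $\frac{14227}{3502} \approx 4.0625$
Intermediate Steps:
$r{\left(\frac{1}{51} \right)} - \frac{1905 - 182}{-1416 + 798} = \frac{65}{51} - \frac{1905 - 182}{-1416 + 798} = 65 \cdot \frac{1}{51} - \frac{1723}{-618} = \frac{65}{51} - 1723 \left(- \frac{1}{618}\right) = \frac{65}{51} - - \frac{1723}{618} = \frac{65}{51} + \frac{1723}{618} = \frac{14227}{3502}$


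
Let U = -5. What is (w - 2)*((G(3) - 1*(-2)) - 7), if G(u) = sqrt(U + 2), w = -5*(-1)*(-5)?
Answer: 135 - 27*I*sqrt(3) ≈ 135.0 - 46.765*I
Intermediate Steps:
w = -25 (w = 5*(-5) = -25)
G(u) = I*sqrt(3) (G(u) = sqrt(-5 + 2) = sqrt(-3) = I*sqrt(3))
(w - 2)*((G(3) - 1*(-2)) - 7) = (-25 - 2)*((I*sqrt(3) - 1*(-2)) - 7) = -27*((I*sqrt(3) + 2) - 7) = -27*((2 + I*sqrt(3)) - 7) = -27*(-5 + I*sqrt(3)) = 135 - 27*I*sqrt(3)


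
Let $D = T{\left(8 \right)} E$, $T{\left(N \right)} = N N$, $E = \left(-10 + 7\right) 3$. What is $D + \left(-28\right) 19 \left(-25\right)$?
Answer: $12724$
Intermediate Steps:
$E = -9$ ($E = \left(-3\right) 3 = -9$)
$T{\left(N \right)} = N^{2}$
$D = -576$ ($D = 8^{2} \left(-9\right) = 64 \left(-9\right) = -576$)
$D + \left(-28\right) 19 \left(-25\right) = -576 + \left(-28\right) 19 \left(-25\right) = -576 - -13300 = -576 + 13300 = 12724$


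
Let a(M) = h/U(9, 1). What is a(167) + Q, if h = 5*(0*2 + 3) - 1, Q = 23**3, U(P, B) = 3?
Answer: 36515/3 ≈ 12172.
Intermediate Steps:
Q = 12167
h = 14 (h = 5*(0 + 3) - 1 = 5*3 - 1 = 15 - 1 = 14)
a(M) = 14/3
a(167) + Q = 14/3 + 12167 = 36515/3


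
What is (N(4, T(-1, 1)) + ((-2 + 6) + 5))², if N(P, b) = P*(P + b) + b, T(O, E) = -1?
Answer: 400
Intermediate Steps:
N(P, b) = b + P*(P + b)
(N(4, T(-1, 1)) + ((-2 + 6) + 5))² = ((-1 + 4² + 4*(-1)) + ((-2 + 6) + 5))² = ((-1 + 16 - 4) + (4 + 5))² = (11 + 9)² = 20² = 400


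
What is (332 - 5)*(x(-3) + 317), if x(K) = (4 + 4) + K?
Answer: 105294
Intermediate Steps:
x(K) = 8 + K
(332 - 5)*(x(-3) + 317) = (332 - 5)*((8 - 3) + 317) = 327*(5 + 317) = 327*322 = 105294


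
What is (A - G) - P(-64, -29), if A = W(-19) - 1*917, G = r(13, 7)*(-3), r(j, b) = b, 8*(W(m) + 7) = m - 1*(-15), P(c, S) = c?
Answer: -1679/2 ≈ -839.50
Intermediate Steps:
W(m) = -41/8 + m/8 (W(m) = -7 + (m - 1*(-15))/8 = -7 + (m + 15)/8 = -7 + (15 + m)/8 = -7 + (15/8 + m/8) = -41/8 + m/8)
G = -21 (G = 7*(-3) = -21)
A = -1849/2 (A = (-41/8 + (⅛)*(-19)) - 1*917 = (-41/8 - 19/8) - 917 = -15/2 - 917 = -1849/2 ≈ -924.50)
(A - G) - P(-64, -29) = (-1849/2 - 1*(-21)) - 1*(-64) = (-1849/2 + 21) + 64 = -1807/2 + 64 = -1679/2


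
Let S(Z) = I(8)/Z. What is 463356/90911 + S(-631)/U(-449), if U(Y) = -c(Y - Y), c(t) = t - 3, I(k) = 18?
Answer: 291832170/57364841 ≈ 5.0873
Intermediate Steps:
c(t) = -3 + t
S(Z) = 18/Z
U(Y) = 3 (U(Y) = -(-3 + (Y - Y)) = -(-3 + 0) = -1*(-3) = 3)
463356/90911 + S(-631)/U(-449) = 463356/90911 + (18/(-631))/3 = 463356*(1/90911) + (18*(-1/631))*(⅓) = 463356/90911 - 18/631*⅓ = 463356/90911 - 6/631 = 291832170/57364841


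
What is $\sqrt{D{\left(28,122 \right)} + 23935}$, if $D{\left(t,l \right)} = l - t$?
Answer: $\sqrt{24029} \approx 155.01$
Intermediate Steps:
$\sqrt{D{\left(28,122 \right)} + 23935} = \sqrt{\left(122 - 28\right) + 23935} = \sqrt{94 + 23935} = \sqrt{24029}$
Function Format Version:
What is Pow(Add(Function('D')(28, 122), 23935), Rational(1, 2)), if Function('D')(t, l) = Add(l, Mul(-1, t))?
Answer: Pow(24029, Rational(1, 2)) ≈ 155.01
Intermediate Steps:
Pow(Add(Function('D')(28, 122), 23935), Rational(1, 2)) = Pow(Add(Add(122, Mul(-1, 28)), 23935), Rational(1, 2)) = Pow(Add(Add(122, -28), 23935), Rational(1, 2)) = Pow(Add(94, 23935), Rational(1, 2)) = Pow(24029, Rational(1, 2))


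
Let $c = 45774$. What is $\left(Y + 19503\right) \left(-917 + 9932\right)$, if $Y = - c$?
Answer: $-236833065$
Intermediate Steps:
$Y = -45774$ ($Y = \left(-1\right) 45774 = -45774$)
$\left(Y + 19503\right) \left(-917 + 9932\right) = \left(-45774 + 19503\right) \left(-917 + 9932\right) = \left(-26271\right) 9015 = -236833065$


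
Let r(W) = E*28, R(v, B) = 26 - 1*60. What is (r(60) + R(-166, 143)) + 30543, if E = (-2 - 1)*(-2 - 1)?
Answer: 30761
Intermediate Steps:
R(v, B) = -34 (R(v, B) = 26 - 60 = -34)
E = 9 (E = -3*(-3) = 9)
r(W) = 252 (r(W) = 9*28 = 252)
(r(60) + R(-166, 143)) + 30543 = (252 - 34) + 30543 = 218 + 30543 = 30761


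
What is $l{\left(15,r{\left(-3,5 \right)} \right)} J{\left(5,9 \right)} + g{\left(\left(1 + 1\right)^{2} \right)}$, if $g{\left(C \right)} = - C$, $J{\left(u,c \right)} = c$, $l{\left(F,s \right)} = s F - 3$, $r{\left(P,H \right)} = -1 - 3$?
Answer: $-571$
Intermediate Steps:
$r{\left(P,H \right)} = -4$
$l{\left(F,s \right)} = -3 + F s$ ($l{\left(F,s \right)} = F s - 3 = -3 + F s$)
$l{\left(15,r{\left(-3,5 \right)} \right)} J{\left(5,9 \right)} + g{\left(\left(1 + 1\right)^{2} \right)} = \left(-3 + 15 \left(-4\right)\right) 9 - \left(1 + 1\right)^{2} = \left(-3 - 60\right) 9 - 2^{2} = \left(-63\right) 9 - 4 = -567 - 4 = -571$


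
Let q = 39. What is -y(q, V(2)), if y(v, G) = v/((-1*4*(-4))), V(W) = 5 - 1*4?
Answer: -39/16 ≈ -2.4375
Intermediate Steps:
V(W) = 1 (V(W) = 5 - 4 = 1)
y(v, G) = v/16 (y(v, G) = v/((-4*(-4))) = v/16)
-y(q, V(2)) = -39/16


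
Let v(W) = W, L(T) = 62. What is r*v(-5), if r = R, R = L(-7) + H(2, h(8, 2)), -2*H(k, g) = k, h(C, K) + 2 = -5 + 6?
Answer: -305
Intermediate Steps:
h(C, K) = -1 (h(C, K) = -2 + (-5 + 6) = -2 + 1 = -1)
H(k, g) = -k/2
R = 61 (R = 62 - 1/2*2 = 62 - 1 = 61)
r = 61
r*v(-5) = 61*(-5) = -305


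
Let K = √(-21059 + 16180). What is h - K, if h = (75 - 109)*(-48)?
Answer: 1632 - I*√4879 ≈ 1632.0 - 69.85*I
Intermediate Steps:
K = I*√4879 (K = √(-4879) = I*√4879 ≈ 69.85*I)
h = 1632 (h = -34*(-48) = 1632)
h - K = 1632 - I*√4879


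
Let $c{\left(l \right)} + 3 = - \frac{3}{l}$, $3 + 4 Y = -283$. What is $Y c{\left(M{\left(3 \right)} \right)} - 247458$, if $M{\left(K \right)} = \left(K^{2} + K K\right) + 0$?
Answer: $- \frac{2966779}{12} \approx -2.4723 \cdot 10^{5}$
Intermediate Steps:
$M{\left(K \right)} = 2 K^{2}$ ($M{\left(K \right)} = \left(K^{2} + K^{2}\right) + 0 = 2 K^{2} + 0 = 2 K^{2}$)
$Y = - \frac{143}{2}$ ($Y = - \frac{3}{4} + \frac{1}{4} \left(-283\right) = - \frac{3}{4} - \frac{283}{4} = - \frac{143}{2} \approx -71.5$)
$c{\left(l \right)} = -3 - \frac{3}{l}$
$Y c{\left(M{\left(3 \right)} \right)} - 247458 = - \frac{143 \left(-3 - \frac{3}{2 \cdot 3^{2}}\right)}{2} - 247458 = - \frac{143 \left(-3 - \frac{3}{2 \cdot 9}\right)}{2} - 247458 = - \frac{143 \left(-3 - \frac{3}{18}\right)}{2} - 247458 = - \frac{143 \left(-3 - \frac{1}{6}\right)}{2} - 247458 = \left(- \frac{143}{2}\right) \left(- \frac{19}{6}\right) - 247458 = \frac{2717}{12} - 247458 = - \frac{2966779}{12}$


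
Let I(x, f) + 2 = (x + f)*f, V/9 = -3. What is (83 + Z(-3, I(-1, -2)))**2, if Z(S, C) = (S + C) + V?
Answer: 3249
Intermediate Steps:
V = -27 (V = 9*(-3) = -27)
I(x, f) = -2 + f*(f + x) (I(x, f) = -2 + (x + f)*f = -2 + (f + x)*f = -2 + f*(f + x))
Z(S, C) = -27 + C + S (Z(S, C) = (S + C) - 27 = (C + S) - 27 = -27 + C + S)
(83 + Z(-3, I(-1, -2)))**2 = (83 + (-27 + (-2 + (-2)**2 - 2*(-1)) - 3))**2 = (83 + (-27 + (-2 + 4 + 2) - 3))**2 = (83 + (-27 + 4 - 3))**2 = (83 - 26)**2 = 57**2 = 3249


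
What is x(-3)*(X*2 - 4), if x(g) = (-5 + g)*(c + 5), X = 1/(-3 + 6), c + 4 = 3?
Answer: 320/3 ≈ 106.67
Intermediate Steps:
c = -1 (c = -4 + 3 = -1)
X = ⅓ (X = 1/3 = ⅓ ≈ 0.33333)
x(g) = -20 + 4*g (x(g) = (-5 + g)*(-1 + 5) = (-5 + g)*4 = -20 + 4*g)
x(-3)*(X*2 - 4) = (-20 + 4*(-3))*((⅓)*2 - 4) = (-20 - 12)*(⅔ - 4) = -32*(-10/3) = 320/3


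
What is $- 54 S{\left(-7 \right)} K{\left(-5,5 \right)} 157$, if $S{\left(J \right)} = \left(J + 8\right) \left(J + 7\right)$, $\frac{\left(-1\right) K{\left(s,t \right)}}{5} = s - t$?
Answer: $0$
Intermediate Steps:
$K{\left(s,t \right)} = - 5 s + 5 t$ ($K{\left(s,t \right)} = - 5 \left(s - t\right) = - 5 s + 5 t$)
$S{\left(J \right)} = \left(7 + J\right) \left(8 + J\right)$ ($S{\left(J \right)} = \left(8 + J\right) \left(7 + J\right) = \left(7 + J\right) \left(8 + J\right)$)
$- 54 S{\left(-7 \right)} K{\left(-5,5 \right)} 157 = - 54 \left(56 + \left(-7\right)^{2} + 15 \left(-7\right)\right) \left(\left(-5\right) \left(-5\right) + 5 \cdot 5\right) 157 = - 54 \left(56 + 49 - 105\right) \left(25 + 25\right) 157 = - 54 \cdot 0 \cdot 50 \cdot 157 = \left(-54\right) 0 \cdot 157 = 0 \cdot 157 = 0$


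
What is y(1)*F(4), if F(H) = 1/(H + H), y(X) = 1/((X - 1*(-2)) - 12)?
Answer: -1/72 ≈ -0.013889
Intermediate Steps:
y(X) = 1/(-10 + X) (y(X) = 1/((X + 2) - 12) = 1/((2 + X) - 12) = 1/(-10 + X))
F(H) = 1/(2*H)
y(1)*F(4) = ((½)/4)/(-10 + 1) = ((½)*(¼))/(-9) = -⅑*⅛ = -1/72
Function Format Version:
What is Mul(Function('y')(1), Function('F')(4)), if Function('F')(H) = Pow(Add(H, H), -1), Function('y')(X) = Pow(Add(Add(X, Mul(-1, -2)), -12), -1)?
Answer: Rational(-1, 72) ≈ -0.013889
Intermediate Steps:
Function('y')(X) = Pow(Add(-10, X), -1) (Function('y')(X) = Pow(Add(Add(X, 2), -12), -1) = Pow(Add(Add(2, X), -12), -1) = Pow(Add(-10, X), -1))
Function('F')(H) = Mul(Rational(1, 2), Pow(H, -1)) (Function('F')(H) = Pow(Mul(2, H), -1) = Mul(Rational(1, 2), Pow(H, -1)))
Mul(Function('y')(1), Function('F')(4)) = Mul(Pow(Add(-10, 1), -1), Mul(Rational(1, 2), Pow(4, -1))) = Mul(Pow(-9, -1), Mul(Rational(1, 2), Rational(1, 4))) = Mul(Rational(-1, 9), Rational(1, 8)) = Rational(-1, 72)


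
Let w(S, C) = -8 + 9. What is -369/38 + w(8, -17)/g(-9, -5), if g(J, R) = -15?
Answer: -5573/570 ≈ -9.7772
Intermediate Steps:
w(S, C) = 1
-369/38 + w(8, -17)/g(-9, -5) = -369/38 + 1/(-15) = -369*1/38 + 1*(-1/15) = -369/38 - 1/15 = -5573/570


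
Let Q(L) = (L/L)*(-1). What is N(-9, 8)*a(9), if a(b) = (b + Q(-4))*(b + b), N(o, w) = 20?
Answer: 2880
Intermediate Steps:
Q(L) = -1 (Q(L) = 1*(-1) = -1)
a(b) = 2*b*(-1 + b) (a(b) = (b - 1)*(b + b) = (-1 + b)*(2*b) = 2*b*(-1 + b))
N(-9, 8)*a(9) = 20*(2*9*(-1 + 9)) = 20*(2*9*8) = 20*144 = 2880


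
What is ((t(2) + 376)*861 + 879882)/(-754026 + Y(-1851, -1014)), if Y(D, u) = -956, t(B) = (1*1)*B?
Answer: -602670/377491 ≈ -1.5965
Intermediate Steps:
t(B) = B (t(B) = 1*B = B)
((t(2) + 376)*861 + 879882)/(-754026 + Y(-1851, -1014)) = ((2 + 376)*861 + 879882)/(-754026 - 956) = (378*861 + 879882)/(-754982) = (325458 + 879882)*(-1/754982) = 1205340*(-1/754982) = -602670/377491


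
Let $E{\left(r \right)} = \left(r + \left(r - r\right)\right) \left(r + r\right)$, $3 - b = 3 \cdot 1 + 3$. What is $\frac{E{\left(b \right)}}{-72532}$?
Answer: $- \frac{9}{36266} \approx -0.00024817$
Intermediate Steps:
$b = -3$ ($b = 3 - \left(3 \cdot 1 + 3\right) = 3 - \left(3 + 3\right) = 3 - 6 = -3$)
$E{\left(r \right)} = 2 r^{2}$ ($E{\left(r \right)} = \left(r + 0\right) 2 r = r 2 r = 2 r^{2}$)
$\frac{E{\left(b \right)}}{-72532} = \frac{2 \left(-3\right)^{2}}{-72532} = 2 \cdot 9 \left(- \frac{1}{72532}\right) = 18 \left(- \frac{1}{72532}\right) = - \frac{9}{36266}$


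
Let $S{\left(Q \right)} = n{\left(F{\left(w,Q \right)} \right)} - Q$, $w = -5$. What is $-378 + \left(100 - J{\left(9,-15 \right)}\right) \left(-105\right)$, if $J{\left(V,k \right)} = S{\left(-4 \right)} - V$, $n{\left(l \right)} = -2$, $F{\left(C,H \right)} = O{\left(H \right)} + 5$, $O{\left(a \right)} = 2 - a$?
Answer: $-11613$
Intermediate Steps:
$F{\left(C,H \right)} = 7 - H$ ($F{\left(C,H \right)} = \left(2 - H\right) + 5 = 7 - H$)
$S{\left(Q \right)} = -2 - Q$
$J{\left(V,k \right)} = 2 - V$ ($J{\left(V,k \right)} = \left(-2 - -4\right) - V = \left(-2 + 4\right) - V = 2 - V$)
$-378 + \left(100 - J{\left(9,-15 \right)}\right) \left(-105\right) = -378 + \left(100 - \left(2 - 9\right)\right) \left(-105\right) = -378 + \left(100 - -7\right) \left(-105\right) = -378 + \left(100 + 7\right) \left(-105\right) = -378 + 107 \left(-105\right) = -378 - 11235 = -11613$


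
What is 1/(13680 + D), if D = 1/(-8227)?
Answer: 8227/112545359 ≈ 7.3099e-5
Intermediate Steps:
D = -1/8227 ≈ -0.00012155
1/(13680 + D) = 1/(13680 - 1/8227) = 1/(112545359/8227) = 8227/112545359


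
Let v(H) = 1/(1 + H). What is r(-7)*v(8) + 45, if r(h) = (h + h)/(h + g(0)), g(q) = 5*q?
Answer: 407/9 ≈ 45.222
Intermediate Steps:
r(h) = 2 (r(h) = (h + h)/(h + 5*0) = (2*h)/(h + 0) = (2*h)/h = 2)
r(-7)*v(8) + 45 = 2/(1 + 8) + 45 = 2/9 + 45 = 407/9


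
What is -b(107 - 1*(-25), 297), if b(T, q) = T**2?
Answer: -17424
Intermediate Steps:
-b(107 - 1*(-25), 297) = -(107 - 1*(-25))**2 = -(107 + 25)**2 = -1*132**2 = -1*17424 = -17424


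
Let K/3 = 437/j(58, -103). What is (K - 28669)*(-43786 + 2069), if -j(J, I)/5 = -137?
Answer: 819194810018/685 ≈ 1.1959e+9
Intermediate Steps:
j(J, I) = 685 (j(J, I) = -5*(-137) = 685)
K = 1311/685 (K = 3*(437/685) = 1311/685 ≈ 1.9139)
(K - 28669)*(-43786 + 2069) = (1311/685 - 28669)*(-43786 + 2069) = -19636954/685*(-41717) = 819194810018/685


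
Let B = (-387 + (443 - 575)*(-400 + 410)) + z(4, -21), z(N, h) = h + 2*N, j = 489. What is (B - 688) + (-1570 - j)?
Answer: -4467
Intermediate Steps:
B = -1720 (B = (-387 + (443 - 575)*(-400 + 410)) + (-21 + 2*4) = (-387 - 132*10) + (-21 + 8) = (-387 - 1320) - 13 = -1707 - 13 = -1720)
(B - 688) + (-1570 - j) = (-1720 - 688) + (-1570 - 1*489) = -2408 + (-1570 - 489) = -2408 - 2059 = -4467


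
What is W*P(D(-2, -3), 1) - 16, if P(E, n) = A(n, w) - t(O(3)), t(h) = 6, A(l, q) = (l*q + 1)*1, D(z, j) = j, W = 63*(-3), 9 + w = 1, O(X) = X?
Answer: 2441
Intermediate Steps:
w = -8 (w = -9 + 1 = -8)
W = -189
A(l, q) = 1 + l*q (A(l, q) = (1 + l*q)*1 = 1 + l*q)
P(E, n) = -5 - 8*n (P(E, n) = (1 + n*(-8)) - 1*6 = (1 - 8*n) - 6 = -5 - 8*n)
W*P(D(-2, -3), 1) - 16 = -189*(-5 - 8*1) - 16 = -189*(-5 - 8) - 16 = -189*(-13) - 16 = 2457 - 16 = 2441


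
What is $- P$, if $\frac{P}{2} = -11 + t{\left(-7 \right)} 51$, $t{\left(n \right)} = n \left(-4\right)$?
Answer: $-2834$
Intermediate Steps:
$t{\left(n \right)} = - 4 n$
$P = 2834$ ($P = 2 \left(-11 + \left(-4\right) \left(-7\right) 51\right) = 2 \left(-11 + 28 \cdot 51\right) = 2 \left(-11 + 1428\right) = 2 \cdot 1417 = 2834$)
$- P = \left(-1\right) 2834 = -2834$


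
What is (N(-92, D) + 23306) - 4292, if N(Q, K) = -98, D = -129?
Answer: 18916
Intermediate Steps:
(N(-92, D) + 23306) - 4292 = (-98 + 23306) - 4292 = 23208 - 4292 = 18916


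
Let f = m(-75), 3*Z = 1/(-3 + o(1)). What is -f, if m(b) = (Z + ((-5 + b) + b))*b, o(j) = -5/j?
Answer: -93025/8 ≈ -11628.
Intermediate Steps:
Z = -1/24 (Z = 1/(3*(-3 - 5/1)) = 1/(3*(-3 - 5*1)) = 1/(3*(-3 - 5)) = (1/3)/(-8) = (1/3)*(-1/8) = -1/24 ≈ -0.041667)
m(b) = b*(-121/24 + 2*b) (m(b) = (-1/24 + ((-5 + b) + b))*b = (-1/24 + (-5 + 2*b))*b = (-121/24 + 2*b)*b = b*(-121/24 + 2*b))
f = 93025/8 (f = (1/24)*(-75)*(-121 + 48*(-75)) = (1/24)*(-75)*(-121 - 3600) = (1/24)*(-75)*(-3721) = 93025/8 ≈ 11628.)
-f = -1*93025/8 = -93025/8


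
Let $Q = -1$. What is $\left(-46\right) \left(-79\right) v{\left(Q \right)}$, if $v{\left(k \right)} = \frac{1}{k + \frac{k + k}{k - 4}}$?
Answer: $- \frac{18170}{3} \approx -6056.7$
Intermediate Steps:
$v{\left(k \right)} = \frac{1}{k + \frac{2 k}{-4 + k}}$
$\left(-46\right) \left(-79\right) v{\left(Q \right)} = \left(-46\right) \left(-79\right) \frac{-4 - 1}{\left(-1\right) \left(-2 - 1\right)} = 3634 \left(\left(-1\right) \frac{1}{-3} \left(-5\right)\right) = 3634 \left(\left(-1\right) \left(- \frac{1}{3}\right) \left(-5\right)\right) = 3634 \left(- \frac{5}{3}\right) = - \frac{18170}{3}$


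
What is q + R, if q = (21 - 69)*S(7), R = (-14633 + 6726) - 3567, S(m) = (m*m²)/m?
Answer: -13826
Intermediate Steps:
S(m) = m² (S(m) = m³/m = m²)
R = -11474 (R = -7907 - 3567 = -11474)
q = -2352 (q = (21 - 69)*7² = -48*49 = -2352)
q + R = -2352 - 11474 = -13826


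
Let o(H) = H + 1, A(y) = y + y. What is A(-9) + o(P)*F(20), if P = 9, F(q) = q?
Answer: 182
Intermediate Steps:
A(y) = 2*y
o(H) = 1 + H
A(-9) + o(P)*F(20) = 2*(-9) + (1 + 9)*20 = -18 + 10*20 = -18 + 200 = 182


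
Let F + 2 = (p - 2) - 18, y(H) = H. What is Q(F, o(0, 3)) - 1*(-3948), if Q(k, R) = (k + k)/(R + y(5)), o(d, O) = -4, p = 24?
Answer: 3952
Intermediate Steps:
F = 2 (F = -2 + ((24 - 2) - 18) = -2 + (22 - 18) = -2 + 4 = 2)
Q(k, R) = 2*k/(5 + R) (Q(k, R) = (k + k)/(R + 5) = (2*k)/(5 + R) = 2*k/(5 + R))
Q(F, o(0, 3)) - 1*(-3948) = 2*2/(5 - 4) - 1*(-3948) = 2*2/1 + 3948 = 2*2*1 + 3948 = 4 + 3948 = 3952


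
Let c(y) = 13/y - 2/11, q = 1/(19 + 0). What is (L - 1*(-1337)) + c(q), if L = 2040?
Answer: 39862/11 ≈ 3623.8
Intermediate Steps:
q = 1/19 ≈ 0.052632
c(y) = -2/11 + 13/y (c(y) = 13/y - 2*1/11 = 13/y - 2/11 = -2/11 + 13/y)
(L - 1*(-1337)) + c(q) = (2040 - 1*(-1337)) + (-2/11 + 13/(1/19)) = (2040 + 1337) + (-2/11 + 13*19) = 3377 + (-2/11 + 247) = 3377 + 2715/11 = 39862/11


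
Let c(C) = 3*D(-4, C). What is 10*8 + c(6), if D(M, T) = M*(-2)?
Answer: 104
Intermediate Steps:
D(M, T) = -2*M
c(C) = 24 (c(C) = 3*(-2*(-4)) = 3*8 = 24)
10*8 + c(6) = 10*8 + 24 = 80 + 24 = 104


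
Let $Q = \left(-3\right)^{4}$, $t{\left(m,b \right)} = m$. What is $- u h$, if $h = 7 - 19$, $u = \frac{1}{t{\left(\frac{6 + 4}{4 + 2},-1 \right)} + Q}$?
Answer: $\frac{9}{62} \approx 0.14516$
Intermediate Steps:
$Q = 81$
$u = \frac{3}{248}$ ($u = \frac{1}{\frac{6 + 4}{4 + 2} + 81} = \frac{1}{\frac{10}{6} + 81} = \frac{1}{10 \cdot \frac{1}{6} + 81} = \frac{1}{\frac{5}{3} + 81} = \frac{1}{\frac{248}{3}} = \frac{3}{248} \approx 0.012097$)
$h = -12$
$- u h = \left(-1\right) \frac{3}{248} \left(-12\right) = \left(- \frac{3}{248}\right) \left(-12\right) = \frac{9}{62}$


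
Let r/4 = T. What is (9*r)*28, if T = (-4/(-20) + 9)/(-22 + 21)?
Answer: -46368/5 ≈ -9273.6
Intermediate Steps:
T = -46/5 (T = (-4*(-1/20) + 9)/(-1) = (⅕ + 9)*(-1) = (46/5)*(-1) = -46/5 ≈ -9.2000)
r = -184/5 (r = 4*(-46/5) = -184/5 ≈ -36.800)
(9*r)*28 = (9*(-184/5))*28 = -1656/5*28 = -46368/5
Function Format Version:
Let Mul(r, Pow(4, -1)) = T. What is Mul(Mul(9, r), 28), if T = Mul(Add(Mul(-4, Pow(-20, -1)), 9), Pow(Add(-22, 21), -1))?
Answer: Rational(-46368, 5) ≈ -9273.6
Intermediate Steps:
T = Rational(-46, 5) (T = Mul(Add(Mul(-4, Rational(-1, 20)), 9), Pow(-1, -1)) = Mul(Add(Rational(1, 5), 9), -1) = Mul(Rational(46, 5), -1) = Rational(-46, 5) ≈ -9.2000)
r = Rational(-184, 5) (r = Mul(4, Rational(-46, 5)) = Rational(-184, 5) ≈ -36.800)
Mul(Mul(9, r), 28) = Mul(Mul(9, Rational(-184, 5)), 28) = Mul(Rational(-1656, 5), 28) = Rational(-46368, 5)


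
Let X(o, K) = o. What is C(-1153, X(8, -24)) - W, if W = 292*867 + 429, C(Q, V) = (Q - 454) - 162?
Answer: -255362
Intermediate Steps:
C(Q, V) = -616 + Q (C(Q, V) = (-454 + Q) - 162 = -616 + Q)
W = 253593 (W = 253164 + 429 = 253593)
C(-1153, X(8, -24)) - W = (-616 - 1153) - 1*253593 = -1769 - 253593 = -255362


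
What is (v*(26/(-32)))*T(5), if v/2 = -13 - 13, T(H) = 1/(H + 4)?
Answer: 169/36 ≈ 4.6944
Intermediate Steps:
T(H) = 1/(4 + H)
v = -52 (v = 2*(-13 - 13) = 2*(-26) = -52)
(v*(26/(-32)))*T(5) = (-1352/(-32))/(4 + 5) = -1352*(-1)/32/9 = -52*(-13/16)*(1/9) = (169/4)*(1/9) = 169/36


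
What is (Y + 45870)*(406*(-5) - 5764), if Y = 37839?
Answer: -652427946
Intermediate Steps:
(Y + 45870)*(406*(-5) - 5764) = (37839 + 45870)*(406*(-5) - 5764) = 83709*(-2030 - 5764) = 83709*(-7794) = -652427946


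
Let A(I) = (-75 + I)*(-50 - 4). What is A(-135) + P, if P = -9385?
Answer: 1955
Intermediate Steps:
A(I) = 4050 - 54*I (A(I) = (-75 + I)*(-54) = 4050 - 54*I)
A(-135) + P = (4050 - 54*(-135)) - 9385 = (4050 + 7290) - 9385 = 11340 - 9385 = 1955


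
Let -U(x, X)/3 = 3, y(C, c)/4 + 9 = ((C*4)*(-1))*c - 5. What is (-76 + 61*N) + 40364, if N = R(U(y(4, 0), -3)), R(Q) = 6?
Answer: 40654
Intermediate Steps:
y(C, c) = -56 - 16*C*c (y(C, c) = -36 + 4*(((C*4)*(-1))*c - 5) = -36 + 4*(((4*C)*(-1))*c - 5) = -36 + 4*((-4*C)*c - 5) = -36 + 4*(-4*C*c - 5) = -36 + 4*(-5 - 4*C*c) = -36 + (-20 - 16*C*c) = -56 - 16*C*c)
U(x, X) = -9 (U(x, X) = -3*3 = -9)
N = 6
(-76 + 61*N) + 40364 = (-76 + 61*6) + 40364 = (-76 + 366) + 40364 = 290 + 40364 = 40654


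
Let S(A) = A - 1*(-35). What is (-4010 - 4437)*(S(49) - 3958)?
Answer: 32723678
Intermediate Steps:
S(A) = 35 + A (S(A) = A + 35 = 35 + A)
(-4010 - 4437)*(S(49) - 3958) = (-4010 - 4437)*((35 + 49) - 3958) = -8447*(84 - 3958) = -8447*(-3874) = 32723678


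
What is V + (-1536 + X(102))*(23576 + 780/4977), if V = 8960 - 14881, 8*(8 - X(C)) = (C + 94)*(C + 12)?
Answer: -169016421863/1659 ≈ -1.0188e+8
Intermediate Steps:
X(C) = 8 - (12 + C)*(94 + C)/8 (X(C) = 8 - (C + 94)*(C + 12)/8 = 8 - (94 + C)*(12 + C)/8 = 8 - (12 + C)*(94 + C)/8)
V = -5921
V + (-1536 + X(102))*(23576 + 780/4977) = -5921 + (-1536 + (-133 - 53/4*102 - 1/8*102**2))*(23576 + 780/4977) = -5921 + (-1536 + (-133 - 2703/2 - 1/8*10404))*(23576 + 780*(1/4977)) = -5921 + (-1536 + (-133 - 2703/2 - 2601/2))*(23576 + 260/1659) = -5921 + (-1536 - 2785)*(39112844/1659) = -5921 - 4321*39112844/1659 = -5921 - 169006598924/1659 = -169016421863/1659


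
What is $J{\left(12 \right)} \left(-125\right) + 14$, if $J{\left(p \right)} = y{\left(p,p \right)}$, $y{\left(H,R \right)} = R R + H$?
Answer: $-19486$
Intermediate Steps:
$y{\left(H,R \right)} = H + R^{2}$ ($y{\left(H,R \right)} = R^{2} + H = H + R^{2}$)
$J{\left(p \right)} = p + p^{2}$
$J{\left(12 \right)} \left(-125\right) + 14 = 12 \left(1 + 12\right) \left(-125\right) + 14 = 12 \cdot 13 \left(-125\right) + 14 = 156 \left(-125\right) + 14 = -19500 + 14 = -19486$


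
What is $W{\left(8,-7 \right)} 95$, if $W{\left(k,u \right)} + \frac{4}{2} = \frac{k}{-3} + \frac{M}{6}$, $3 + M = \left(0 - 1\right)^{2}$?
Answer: $-475$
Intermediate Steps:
$M = -2$ ($M = -3 + \left(0 - 1\right)^{2} = -3 + \left(-1\right)^{2} = -3 + 1 = -2$)
$W{\left(k,u \right)} = - \frac{7}{3} - \frac{k}{3}$ ($W{\left(k,u \right)} = -2 + \left(\frac{k}{-3} - \frac{2}{6}\right) = -2 + \left(k \left(- \frac{1}{3}\right) - \frac{1}{3}\right) = -2 - \left(\frac{1}{3} + \frac{k}{3}\right) = - \frac{7}{3} - \frac{k}{3}$)
$W{\left(8,-7 \right)} 95 = \left(- \frac{7}{3} - \frac{8}{3}\right) 95 = \left(-5\right) 95 = -475$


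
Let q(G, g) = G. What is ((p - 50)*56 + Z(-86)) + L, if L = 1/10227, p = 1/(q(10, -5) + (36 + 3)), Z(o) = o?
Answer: -29503433/10227 ≈ -2884.9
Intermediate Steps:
p = 1/49 (p = 1/(10 + (36 + 3)) = 1/(10 + 39) = 1/49 ≈ 0.020408)
L = 1/10227 ≈ 9.7780e-5
((p - 50)*56 + Z(-86)) + L = ((1/49 - 50)*56 - 86) + 1/10227 = (-2449/49*56 - 86) + 1/10227 = (-19592/7 - 86) + 1/10227 = -20194/7 + 1/10227 = -29503433/10227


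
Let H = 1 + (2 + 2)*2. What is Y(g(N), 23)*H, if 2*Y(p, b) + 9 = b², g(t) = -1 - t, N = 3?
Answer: 2340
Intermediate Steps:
Y(p, b) = -9/2 + b²/2
H = 9 (H = 1 + 4*2 = 1 + 8 = 9)
Y(g(N), 23)*H = (-9/2 + (½)*23²)*9 = (-9/2 + (½)*529)*9 = (-9/2 + 529/2)*9 = 260*9 = 2340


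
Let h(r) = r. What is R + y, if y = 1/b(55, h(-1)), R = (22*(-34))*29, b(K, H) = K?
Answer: -1193059/55 ≈ -21692.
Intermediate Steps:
R = -21692 (R = -748*29 = -21692)
y = 1/55 ≈ 0.018182
R + y = -21692 + 1/55 = -1193059/55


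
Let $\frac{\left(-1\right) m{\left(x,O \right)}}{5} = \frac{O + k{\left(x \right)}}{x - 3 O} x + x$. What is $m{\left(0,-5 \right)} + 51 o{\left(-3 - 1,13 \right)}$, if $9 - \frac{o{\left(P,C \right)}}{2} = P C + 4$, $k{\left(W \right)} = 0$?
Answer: $5814$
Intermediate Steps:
$o{\left(P,C \right)} = 10 - 2 C P$ ($o{\left(P,C \right)} = 18 - 2 \left(P C + 4\right) = 18 - 2 \left(C P + 4\right) = 18 - 2 \left(4 + C P\right) = 18 - \left(8 + 2 C P\right) = 10 - 2 C P$)
$m{\left(x,O \right)} = - 5 x - \frac{5 O x}{x - 3 O}$ ($m{\left(x,O \right)} = - 5 \left(\frac{O + 0}{x - 3 O} x + x\right) = - 5 \left(\frac{O}{x - 3 O} x + x\right) = - 5 \left(\frac{O x}{x - 3 O} + x\right) = - 5 \left(x + \frac{O x}{x - 3 O}\right) = - 5 x - \frac{5 O x}{x - 3 O}$)
$m{\left(0,-5 \right)} + 51 o{\left(-3 - 1,13 \right)} = 5 \cdot 0 \frac{1}{\left(-1\right) 0 + 3 \left(-5\right)} \left(0 - -10\right) + 51 \left(10 - 26 \left(-3 - 1\right)\right) = 5 \cdot 0 \frac{1}{0 - 15} \left(0 + 10\right) + 51 \left(10 - 26 \left(-3 - 1\right)\right) = 5 \cdot 0 \frac{1}{-15} \cdot 10 + 51 \left(10 - 26 \left(-4\right)\right) = 5 \cdot 0 \left(- \frac{1}{15}\right) 10 + 51 \left(10 + 104\right) = 0 + 51 \cdot 114 = 0 + 5814 = 5814$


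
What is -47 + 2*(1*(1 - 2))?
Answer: -49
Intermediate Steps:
-47 + 2*(1*(1 - 2)) = -47 + 2*(1*(-1)) = -47 + 2*(-1) = -47 - 2 = -49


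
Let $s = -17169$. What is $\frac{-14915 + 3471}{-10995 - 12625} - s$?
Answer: $\frac{101385806}{5905} \approx 17170.0$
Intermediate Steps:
$\frac{-14915 + 3471}{-10995 - 12625} - s = \frac{-14915 + 3471}{-10995 - 12625} - -17169 = - \frac{11444}{-23620} + 17169 = \left(-11444\right) \left(- \frac{1}{23620}\right) + 17169 = \frac{2861}{5905} + 17169 = \frac{101385806}{5905}$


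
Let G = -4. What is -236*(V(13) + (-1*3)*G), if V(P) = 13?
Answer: -5900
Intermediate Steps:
-236*(V(13) + (-1*3)*G) = -236*(13 - 1*3*(-4)) = -236*(13 - 3*(-4)) = -236*(13 + 12) = -236*25 = -5900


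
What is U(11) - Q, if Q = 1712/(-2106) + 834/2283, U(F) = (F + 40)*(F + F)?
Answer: 899454308/801333 ≈ 1122.4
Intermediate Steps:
U(F) = 2*F*(40 + F) (U(F) = (40 + F)*(2*F) = 2*F*(40 + F))
Q = -358682/801333 (Q = 1712*(-1/2106) + 834*(1/2283) = -856/1053 + 278/761 = -358682/801333 ≈ -0.44761)
U(11) - Q = 2*11*(40 + 11) - 1*(-358682/801333) = 2*11*51 + 358682/801333 = 1122 + 358682/801333 = 899454308/801333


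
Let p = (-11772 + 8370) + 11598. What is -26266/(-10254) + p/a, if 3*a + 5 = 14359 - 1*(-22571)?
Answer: 610998701/189314475 ≈ 3.2274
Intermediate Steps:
a = 36925/3 (a = -5/3 + (14359 - 1*(-22571))/3 = -5/3 + (14359 + 22571)/3 = -5/3 + (⅓)*36930 = -5/3 + 12310 = 36925/3 ≈ 12308.)
p = 8196 (p = -3402 + 11598 = 8196)
-26266/(-10254) + p/a = -26266/(-10254) + 8196/(36925/3) = -26266*(-1/10254) + 8196*(3/36925) = 13133/5127 + 24588/36925 = 610998701/189314475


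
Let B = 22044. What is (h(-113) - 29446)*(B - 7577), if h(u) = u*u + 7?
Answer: -241164890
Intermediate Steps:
h(u) = 7 + u² (h(u) = u² + 7 = 7 + u²)
(h(-113) - 29446)*(B - 7577) = ((7 + (-113)²) - 29446)*(22044 - 7577) = ((7 + 12769) - 29446)*14467 = (12776 - 29446)*14467 = -16670*14467 = -241164890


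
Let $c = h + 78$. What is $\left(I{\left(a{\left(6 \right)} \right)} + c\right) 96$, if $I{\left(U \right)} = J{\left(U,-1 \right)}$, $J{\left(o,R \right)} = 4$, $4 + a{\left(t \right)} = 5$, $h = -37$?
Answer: $4320$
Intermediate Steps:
$a{\left(t \right)} = 1$ ($a{\left(t \right)} = -4 + 5 = 1$)
$I{\left(U \right)} = 4$
$c = 41$ ($c = -37 + 78 = 41$)
$\left(I{\left(a{\left(6 \right)} \right)} + c\right) 96 = \left(4 + 41\right) 96 = 45 \cdot 96 = 4320$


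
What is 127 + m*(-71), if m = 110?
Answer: -7683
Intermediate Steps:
127 + m*(-71) = 127 + 110*(-71) = 127 - 7810 = -7683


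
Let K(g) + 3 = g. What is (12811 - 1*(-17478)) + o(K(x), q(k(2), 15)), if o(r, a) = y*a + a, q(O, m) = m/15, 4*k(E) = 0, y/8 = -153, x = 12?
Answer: 29066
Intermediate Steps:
y = -1224 (y = 8*(-153) = -1224)
k(E) = 0 (k(E) = (1/4)*0 = 0)
q(O, m) = m/15 (q(O, m) = m*(1/15) = m/15)
K(g) = -3 + g
o(r, a) = -1223*a (o(r, a) = -1224*a + a = -1223*a)
(12811 - 1*(-17478)) + o(K(x), q(k(2), 15)) = (12811 - 1*(-17478)) - 1223*15/15 = (12811 + 17478) - 1223*1 = 30289 - 1223 = 29066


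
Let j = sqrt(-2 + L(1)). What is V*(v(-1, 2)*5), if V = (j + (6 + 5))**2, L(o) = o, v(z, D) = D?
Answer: 1200 + 220*I ≈ 1200.0 + 220.0*I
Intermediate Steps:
j = I (j = sqrt(-2 + 1) = sqrt(-1) = I ≈ 1.0*I)
V = (11 + I)**2 (V = (I + (6 + 5))**2 = (I + 11)**2 = (11 + I)**2 ≈ 120.0 + 22.0*I)
V*(v(-1, 2)*5) = (11 + I)**2*(2*5) = (11 + I)**2*10 = 10*(11 + I)**2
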